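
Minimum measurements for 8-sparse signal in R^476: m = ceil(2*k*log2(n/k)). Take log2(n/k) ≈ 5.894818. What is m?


log2(n/k) = log2(476/8) ≈ 5.894818.
2*k*log2(n/k) ≈ 2*8*5.894818 = 94.317088.
m = ceil(94.317088) = 95.

95


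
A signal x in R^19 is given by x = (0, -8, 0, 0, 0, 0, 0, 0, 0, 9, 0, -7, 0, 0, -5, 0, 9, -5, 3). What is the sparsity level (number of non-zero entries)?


Non-zero positions: [1, 9, 11, 14, 16, 17, 18].
Sparsity = 7.

7


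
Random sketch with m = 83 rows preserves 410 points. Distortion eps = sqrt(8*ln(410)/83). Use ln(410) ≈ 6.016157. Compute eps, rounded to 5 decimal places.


ln(410) ≈ 6.016157.
8*ln(N)/m ≈ 8*6.016157/83 ≈ 0.57987055.
eps = sqrt(0.57987055) ≈ 0.7614923 ≈ 0.76149.

0.76149


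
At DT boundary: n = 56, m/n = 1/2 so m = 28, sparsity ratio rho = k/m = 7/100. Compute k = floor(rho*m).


m = 1/2*56 = 28.
rho = 7/100.
rho*m = 7/100*28 = 1.96.
k = floor(1.96) = 1.

1


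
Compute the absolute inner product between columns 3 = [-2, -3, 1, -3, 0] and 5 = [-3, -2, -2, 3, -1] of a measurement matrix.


Inner product: -2*-3 + -3*-2 + 1*-2 + -3*3 + 0*-1
Products: [6, 6, -2, -9, 0]
Sum = 1.
|dot| = 1.

1


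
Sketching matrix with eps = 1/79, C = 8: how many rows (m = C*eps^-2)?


1/eps = 79.
(1/eps)^2 = 6241.
m = 8*6241 = 49928.

49928


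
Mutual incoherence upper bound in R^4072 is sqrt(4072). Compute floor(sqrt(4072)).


63^2 = 3969 <= 4072 < 4096 = 64^2, so 63 <= sqrt(4072) < 64.
floor(sqrt(4072)) = 63.

63


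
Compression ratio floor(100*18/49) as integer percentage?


100*m/n = 100*18/49 ≈ 36.7347.
floor = 36.

36


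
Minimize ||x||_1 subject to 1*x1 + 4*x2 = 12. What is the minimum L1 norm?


Axis intercepts:
  x1 = 12, x2 = 0: L1 = 12
  x1 = 0, x2 = 3: L1 = 3
x* = (0, 3)
||x*||_1 = 3.

3


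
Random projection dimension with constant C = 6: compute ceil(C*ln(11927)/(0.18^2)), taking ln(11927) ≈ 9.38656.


ln(11927) ≈ 9.38656.
eps^2 = 0.18^2 = 0.0324.
C*ln(N)/eps^2 ≈ 6*9.38656/0.0324 ≈ 1738.2519.
m = ceil(1738.2519) = 1739.

1739


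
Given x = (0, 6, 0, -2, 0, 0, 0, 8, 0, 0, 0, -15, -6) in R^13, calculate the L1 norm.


Non-zero entries: [(1, 6), (3, -2), (7, 8), (11, -15), (12, -6)]
Absolute values: [6, 2, 8, 15, 6]
||x||_1 = sum = 37.

37


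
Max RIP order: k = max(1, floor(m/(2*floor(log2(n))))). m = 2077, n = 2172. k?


floor(log2(2172)) = 11.
2*11 = 22.
m/(2*floor(log2(n))) = 2077/22 ≈ 94.4091.
floor = 94.
k = max(1, 94) = 94.

94


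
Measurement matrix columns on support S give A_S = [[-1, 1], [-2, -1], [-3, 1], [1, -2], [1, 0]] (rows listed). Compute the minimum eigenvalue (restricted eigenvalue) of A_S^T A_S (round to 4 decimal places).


A_S^T A_S = [[16, -4], [-4, 7]].
trace = 23.
det = 96.
disc = trace^2 - 4*det = 529 - 4*96 = 145.
sqrt(145) ≈ 12.041595.
lam_min = (23 - sqrt(145))/2 ≈ (23 - 12.041595)/2 = 5.4792025 ≈ 5.4792.

5.4792


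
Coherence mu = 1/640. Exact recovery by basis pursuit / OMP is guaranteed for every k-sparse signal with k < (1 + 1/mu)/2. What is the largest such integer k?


1/mu = 640.
1 + 1/mu = 641.
(1 + 1/mu)/2 = 320.5 is not an integer, so k_max = floor(320.5) = 320.

320


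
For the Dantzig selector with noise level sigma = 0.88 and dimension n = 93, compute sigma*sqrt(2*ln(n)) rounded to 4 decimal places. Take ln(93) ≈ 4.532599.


ln(93) ≈ 4.532599.
2*ln(n) ≈ 9.065198.
sqrt(2*ln(n)) ≈ sqrt(9.065198) ≈ 3.010847.
threshold ≈ 0.88*3.010847 = 2.64954536 ≈ 2.6495.

2.6495


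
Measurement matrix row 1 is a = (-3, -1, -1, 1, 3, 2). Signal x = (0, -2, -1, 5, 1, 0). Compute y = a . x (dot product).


Non-zero terms: ['-1*-2', '-1*-1', '1*5', '3*1']
Products: [2, 1, 5, 3]
y = sum = 11.

11


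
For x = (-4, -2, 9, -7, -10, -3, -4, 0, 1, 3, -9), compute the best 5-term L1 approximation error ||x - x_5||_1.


Sorted |x_i| descending: [10, 9, 9, 7, 4, 4, 3, 3, 2, 1, 0]
Keep top 5: [10, 9, 9, 7, 4]
Tail entries: [4, 3, 3, 2, 1, 0]
L1 error = sum of tail = 13.

13


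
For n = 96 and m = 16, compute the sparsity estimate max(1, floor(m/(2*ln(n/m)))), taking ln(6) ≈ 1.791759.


n/m = 96/16 = 6.
ln(n/m) ≈ 1.791759.
2*ln(n/m) ≈ 3.583518.
m/(2*ln(n/m)) ≈ 16/3.583518 ≈ 4.4649.
floor = 4.
k_max = max(1, 4) = 4.

4


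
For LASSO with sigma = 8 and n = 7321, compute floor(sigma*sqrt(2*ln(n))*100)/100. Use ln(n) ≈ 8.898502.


ln(7321) ≈ 8.898502.
2*ln(n) ≈ 17.797004.
sqrt(2*ln(n)) ≈ sqrt(17.797004) ≈ 4.21865.
lambda ≈ 8*4.21865 = 33.7492.
floor(lambda*100)/100 = 33.74.

33.74


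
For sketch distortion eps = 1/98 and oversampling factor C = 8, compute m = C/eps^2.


1/eps = 98.
(1/eps)^2 = 9604.
m = 8*9604 = 76832.

76832


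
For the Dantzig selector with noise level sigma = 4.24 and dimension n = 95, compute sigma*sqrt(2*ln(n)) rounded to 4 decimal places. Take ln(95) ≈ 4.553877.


ln(95) ≈ 4.553877.
2*ln(n) ≈ 9.107754.
sqrt(2*ln(n)) ≈ sqrt(9.107754) ≈ 3.017906.
threshold ≈ 4.24*3.017906 = 12.79592144 ≈ 12.7959.

12.7959


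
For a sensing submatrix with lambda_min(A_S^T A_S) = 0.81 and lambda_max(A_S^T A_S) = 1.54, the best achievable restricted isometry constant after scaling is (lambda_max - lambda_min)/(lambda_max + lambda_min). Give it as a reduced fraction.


lambda_max - lambda_min = 1.54 - 0.81 = 0.73.
lambda_max + lambda_min = 1.54 + 0.81 = 2.35.
delta = 0.73/2.35 = 73/235.

73/235


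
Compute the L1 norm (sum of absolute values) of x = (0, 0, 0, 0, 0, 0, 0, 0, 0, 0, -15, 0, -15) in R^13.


Non-zero entries: [(10, -15), (12, -15)]
Absolute values: [15, 15]
||x||_1 = sum = 30.

30


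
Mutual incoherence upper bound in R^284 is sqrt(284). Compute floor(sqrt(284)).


16^2 = 256 <= 284 < 289 = 17^2, so 16 <= sqrt(284) < 17.
floor(sqrt(284)) = 16.

16


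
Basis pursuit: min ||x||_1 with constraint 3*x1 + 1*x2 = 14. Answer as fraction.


Axis intercepts:
  x1 = 14/3, x2 = 0: L1 = 14/3
  x1 = 0, x2 = 14: L1 = 14
x* = (14/3, 0)
||x*||_1 = 14/3.

14/3


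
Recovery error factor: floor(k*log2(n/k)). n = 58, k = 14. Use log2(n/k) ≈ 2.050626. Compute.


log2(n/k) = log2(58/14) ≈ 2.050626.
k*log2(n/k) ≈ 14*2.050626 = 28.708764.
floor(28.708764) = 28.

28


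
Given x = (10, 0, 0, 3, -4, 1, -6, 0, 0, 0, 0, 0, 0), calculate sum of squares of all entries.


Non-zero entries: [(0, 10), (3, 3), (4, -4), (5, 1), (6, -6)]
Squares: [100, 9, 16, 1, 36]
||x||_2^2 = sum = 162.

162


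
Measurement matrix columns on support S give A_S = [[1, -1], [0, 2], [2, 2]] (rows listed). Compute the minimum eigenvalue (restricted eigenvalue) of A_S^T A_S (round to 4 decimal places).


A_S^T A_S = [[5, 3], [3, 9]].
trace = 14.
det = 36.
disc = trace^2 - 4*det = 196 - 4*36 = 52.
sqrt(52) ≈ 7.211103.
lam_min = (14 - sqrt(52))/2 ≈ (14 - 7.211103)/2 = 3.3944485 ≈ 3.3944.

3.3944


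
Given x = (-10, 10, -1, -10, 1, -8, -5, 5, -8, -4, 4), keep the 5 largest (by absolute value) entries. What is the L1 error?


Sorted |x_i| descending: [10, 10, 10, 8, 8, 5, 5, 4, 4, 1, 1]
Keep top 5: [10, 10, 10, 8, 8]
Tail entries: [5, 5, 4, 4, 1, 1]
L1 error = sum of tail = 20.

20


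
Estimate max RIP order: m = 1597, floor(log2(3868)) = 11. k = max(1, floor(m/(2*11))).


floor(log2(3868)) = 11.
2*11 = 22.
m/(2*floor(log2(n))) = 1597/22 ≈ 72.5909.
floor = 72.
k = max(1, 72) = 72.

72


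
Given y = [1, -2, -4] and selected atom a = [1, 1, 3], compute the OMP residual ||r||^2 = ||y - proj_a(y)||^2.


a^T a = 11.
a^T y = -13.
coeff = -13/11 = -13/11.
||r||^2 = 62/11.

62/11


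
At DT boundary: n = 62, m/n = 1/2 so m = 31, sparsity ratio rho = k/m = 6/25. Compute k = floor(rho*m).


m = 1/2*62 = 31.
rho = 6/25.
rho*m = 6/25*31 = 7.44.
k = floor(7.44) = 7.

7


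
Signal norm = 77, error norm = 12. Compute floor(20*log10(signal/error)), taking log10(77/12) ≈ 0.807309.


||x||/||e|| = 77/12.
log10(77/12) ≈ 0.807309.
20*log10(||x||/||e||) ≈ 20*0.807309 = 16.14618.
floor(16.14618) = 16.

16


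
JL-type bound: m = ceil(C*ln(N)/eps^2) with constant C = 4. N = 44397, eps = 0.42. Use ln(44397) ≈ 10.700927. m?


ln(44397) ≈ 10.700927.
eps^2 = 0.42^2 = 0.1764.
C*ln(N)/eps^2 ≈ 4*10.700927/0.1764 ≈ 242.6514.
m = ceil(242.6514) = 243.

243


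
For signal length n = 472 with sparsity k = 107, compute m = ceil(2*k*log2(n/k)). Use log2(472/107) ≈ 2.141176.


log2(n/k) = log2(472/107) ≈ 2.141176.
2*k*log2(n/k) ≈ 2*107*2.141176 = 458.211664.
m = ceil(458.211664) = 459.

459


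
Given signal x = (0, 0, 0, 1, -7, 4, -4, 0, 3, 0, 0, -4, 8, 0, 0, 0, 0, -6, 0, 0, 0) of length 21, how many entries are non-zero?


Non-zero positions: [3, 4, 5, 6, 8, 11, 12, 17].
Sparsity = 8.

8


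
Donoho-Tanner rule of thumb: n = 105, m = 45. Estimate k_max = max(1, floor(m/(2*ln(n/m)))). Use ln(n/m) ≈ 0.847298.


n/m = 105/45 = 7/3.
ln(n/m) ≈ 0.847298.
2*ln(n/m) ≈ 1.694596.
m/(2*ln(n/m)) ≈ 45/1.694596 ≈ 26.555.
floor = 26.
k_max = max(1, 26) = 26.

26


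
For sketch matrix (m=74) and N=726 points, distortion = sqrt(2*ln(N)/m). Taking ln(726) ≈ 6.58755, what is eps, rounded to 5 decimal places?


ln(726) ≈ 6.58755.
2*ln(N)/m ≈ 2*6.58755/74 ≈ 0.17804189.
eps = sqrt(0.17804189) ≈ 0.4219501 ≈ 0.42195.

0.42195


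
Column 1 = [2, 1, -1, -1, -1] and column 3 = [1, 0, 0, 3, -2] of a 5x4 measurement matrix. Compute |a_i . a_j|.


Inner product: 2*1 + 1*0 + -1*0 + -1*3 + -1*-2
Products: [2, 0, 0, -3, 2]
Sum = 1.
|dot| = 1.

1


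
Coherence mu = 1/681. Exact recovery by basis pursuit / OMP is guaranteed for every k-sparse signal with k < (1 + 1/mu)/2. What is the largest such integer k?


1/mu = 681.
1 + 1/mu = 682.
(1 + 1/mu)/2 = 341 is an integer and the inequality is strict, so k_max = 341 - 1 = 340.

340


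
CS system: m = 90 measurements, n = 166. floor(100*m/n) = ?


100*m/n = 100*90/166 ≈ 54.2169.
floor = 54.

54


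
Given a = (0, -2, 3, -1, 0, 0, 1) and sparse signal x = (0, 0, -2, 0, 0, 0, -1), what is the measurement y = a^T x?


Non-zero terms: ['3*-2', '1*-1']
Products: [-6, -1]
y = sum = -7.

-7


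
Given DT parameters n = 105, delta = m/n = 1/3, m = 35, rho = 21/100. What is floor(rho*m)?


m = 1/3*105 = 35.
rho = 21/100.
rho*m = 21/100*35 = 7.35.
k = floor(7.35) = 7.

7


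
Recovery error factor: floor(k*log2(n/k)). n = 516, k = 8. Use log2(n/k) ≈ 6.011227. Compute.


log2(n/k) = log2(516/8) ≈ 6.011227.
k*log2(n/k) ≈ 8*6.011227 = 48.089816.
floor(48.089816) = 48.

48


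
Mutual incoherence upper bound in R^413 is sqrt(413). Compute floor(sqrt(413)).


20^2 = 400 <= 413 < 441 = 21^2, so 20 <= sqrt(413) < 21.
floor(sqrt(413)) = 20.

20


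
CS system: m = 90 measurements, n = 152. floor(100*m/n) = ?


100*m/n = 100*90/152 ≈ 59.2105.
floor = 59.

59


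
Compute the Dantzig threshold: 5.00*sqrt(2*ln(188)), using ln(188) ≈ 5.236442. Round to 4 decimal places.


ln(188) ≈ 5.236442.
2*ln(n) ≈ 10.472884.
sqrt(2*ln(n)) ≈ sqrt(10.472884) ≈ 3.236184.
threshold ≈ 5.00*3.236184 = 16.18092 ≈ 16.1809.

16.1809


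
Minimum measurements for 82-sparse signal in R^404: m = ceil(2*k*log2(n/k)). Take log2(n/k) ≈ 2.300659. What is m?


log2(n/k) = log2(404/82) ≈ 2.300659.
2*k*log2(n/k) ≈ 2*82*2.300659 = 377.308076.
m = ceil(377.308076) = 378.

378


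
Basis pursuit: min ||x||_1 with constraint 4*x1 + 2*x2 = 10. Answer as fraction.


Axis intercepts:
  x1 = 5/2, x2 = 0: L1 = 5/2
  x1 = 0, x2 = 5: L1 = 5
x* = (5/2, 0)
||x*||_1 = 5/2.

5/2


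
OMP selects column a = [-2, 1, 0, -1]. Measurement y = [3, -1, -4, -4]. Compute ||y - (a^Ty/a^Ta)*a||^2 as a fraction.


a^T a = 6.
a^T y = -3.
coeff = -3/6 = -1/2.
||r||^2 = 81/2.

81/2


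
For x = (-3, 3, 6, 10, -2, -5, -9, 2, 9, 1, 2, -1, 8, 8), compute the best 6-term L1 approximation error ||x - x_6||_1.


Sorted |x_i| descending: [10, 9, 9, 8, 8, 6, 5, 3, 3, 2, 2, 2, 1, 1]
Keep top 6: [10, 9, 9, 8, 8, 6]
Tail entries: [5, 3, 3, 2, 2, 2, 1, 1]
L1 error = sum of tail = 19.

19


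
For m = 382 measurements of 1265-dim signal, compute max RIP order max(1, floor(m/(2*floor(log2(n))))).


floor(log2(1265)) = 10.
2*10 = 20.
m/(2*floor(log2(n))) = 382/20 ≈ 19.1.
floor = 19.
k = max(1, 19) = 19.

19


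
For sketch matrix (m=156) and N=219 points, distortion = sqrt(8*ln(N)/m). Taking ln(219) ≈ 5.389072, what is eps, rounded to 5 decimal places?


ln(219) ≈ 5.389072.
8*ln(N)/m ≈ 8*5.389072/156 ≈ 0.27636267.
eps = sqrt(0.27636267) ≈ 0.5257021 ≈ 0.52570.

0.52570


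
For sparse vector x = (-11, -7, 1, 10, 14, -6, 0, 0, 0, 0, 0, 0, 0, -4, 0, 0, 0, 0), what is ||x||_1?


Non-zero entries: [(0, -11), (1, -7), (2, 1), (3, 10), (4, 14), (5, -6), (13, -4)]
Absolute values: [11, 7, 1, 10, 14, 6, 4]
||x||_1 = sum = 53.

53


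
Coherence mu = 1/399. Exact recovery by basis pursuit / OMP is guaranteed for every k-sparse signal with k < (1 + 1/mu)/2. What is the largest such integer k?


1/mu = 399.
1 + 1/mu = 400.
(1 + 1/mu)/2 = 200 is an integer and the inequality is strict, so k_max = 200 - 1 = 199.

199


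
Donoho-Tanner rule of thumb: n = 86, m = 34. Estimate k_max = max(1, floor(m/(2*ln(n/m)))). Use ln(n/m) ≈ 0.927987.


n/m = 86/34 = 43/17.
ln(n/m) ≈ 0.927987.
2*ln(n/m) ≈ 1.855974.
m/(2*ln(n/m)) ≈ 34/1.855974 ≈ 18.3192.
floor = 18.
k_max = max(1, 18) = 18.

18


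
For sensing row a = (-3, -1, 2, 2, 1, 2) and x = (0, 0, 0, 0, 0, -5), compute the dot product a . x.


Non-zero terms: ['2*-5']
Products: [-10]
y = sum = -10.

-10


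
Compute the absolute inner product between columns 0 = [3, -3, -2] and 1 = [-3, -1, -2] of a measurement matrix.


Inner product: 3*-3 + -3*-1 + -2*-2
Products: [-9, 3, 4]
Sum = -2.
|dot| = 2.

2


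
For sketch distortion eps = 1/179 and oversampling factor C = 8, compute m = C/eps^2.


1/eps = 179.
(1/eps)^2 = 32041.
m = 8*32041 = 256328.

256328


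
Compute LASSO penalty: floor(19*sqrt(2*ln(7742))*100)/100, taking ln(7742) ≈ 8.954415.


ln(7742) ≈ 8.954415.
2*ln(n) ≈ 17.90883.
sqrt(2*ln(n)) ≈ sqrt(17.90883) ≈ 4.231883.
lambda ≈ 19*4.231883 = 80.405777.
floor(lambda*100)/100 = 80.40.

80.40


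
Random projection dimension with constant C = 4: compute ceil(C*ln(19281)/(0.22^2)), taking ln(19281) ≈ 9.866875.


ln(19281) ≈ 9.866875.
eps^2 = 0.22^2 = 0.0484.
C*ln(N)/eps^2 ≈ 4*9.866875/0.0484 ≈ 815.4442.
m = ceil(815.4442) = 816.

816


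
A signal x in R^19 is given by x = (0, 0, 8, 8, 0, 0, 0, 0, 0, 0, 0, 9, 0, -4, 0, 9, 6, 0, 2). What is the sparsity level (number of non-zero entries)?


Non-zero positions: [2, 3, 11, 13, 15, 16, 18].
Sparsity = 7.

7


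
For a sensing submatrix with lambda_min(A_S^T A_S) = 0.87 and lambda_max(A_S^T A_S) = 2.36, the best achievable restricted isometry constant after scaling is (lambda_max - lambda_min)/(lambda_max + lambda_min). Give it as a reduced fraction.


lambda_max - lambda_min = 2.36 - 0.87 = 1.49.
lambda_max + lambda_min = 2.36 + 0.87 = 3.23.
delta = 1.49/3.23 = 149/323.

149/323


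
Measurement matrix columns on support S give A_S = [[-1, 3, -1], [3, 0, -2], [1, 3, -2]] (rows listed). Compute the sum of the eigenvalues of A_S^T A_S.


Sum of eigenvalues of A_S^T A_S = trace(A_S^T A_S) = sum of squared column norms of A_S.
A_S^T A_S diagonal: [11, 18, 9].
trace = 11 + 18 + 9 = 38.

38


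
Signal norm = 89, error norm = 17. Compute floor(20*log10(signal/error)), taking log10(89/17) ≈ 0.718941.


||x||/||e|| = 89/17.
log10(89/17) ≈ 0.718941.
20*log10(||x||/||e||) ≈ 20*0.718941 = 14.37882.
floor(14.37882) = 14.

14


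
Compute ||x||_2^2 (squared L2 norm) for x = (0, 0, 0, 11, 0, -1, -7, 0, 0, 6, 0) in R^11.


Non-zero entries: [(3, 11), (5, -1), (6, -7), (9, 6)]
Squares: [121, 1, 49, 36]
||x||_2^2 = sum = 207.

207


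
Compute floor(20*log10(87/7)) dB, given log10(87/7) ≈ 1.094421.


||x||/||e|| = 87/7.
log10(87/7) ≈ 1.094421.
20*log10(||x||/||e||) ≈ 20*1.094421 = 21.88842.
floor(21.88842) = 21.

21


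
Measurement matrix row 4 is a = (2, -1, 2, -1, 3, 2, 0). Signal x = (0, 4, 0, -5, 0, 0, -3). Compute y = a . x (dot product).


Non-zero terms: ['-1*4', '-1*-5', '0*-3']
Products: [-4, 5, 0]
y = sum = 1.

1


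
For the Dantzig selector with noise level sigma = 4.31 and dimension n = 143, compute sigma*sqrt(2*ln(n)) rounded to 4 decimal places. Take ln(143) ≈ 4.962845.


ln(143) ≈ 4.962845.
2*ln(n) ≈ 9.92569.
sqrt(2*ln(n)) ≈ sqrt(9.92569) ≈ 3.150506.
threshold ≈ 4.31*3.150506 = 13.57868086 ≈ 13.5787.

13.5787


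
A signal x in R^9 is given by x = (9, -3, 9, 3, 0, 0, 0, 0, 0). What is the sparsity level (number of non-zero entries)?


Non-zero positions: [0, 1, 2, 3].
Sparsity = 4.

4


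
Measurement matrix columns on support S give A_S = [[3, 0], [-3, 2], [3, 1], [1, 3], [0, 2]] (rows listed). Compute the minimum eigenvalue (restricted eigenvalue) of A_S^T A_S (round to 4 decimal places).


A_S^T A_S = [[28, 0], [0, 18]].
trace = 46.
det = 504.
disc = trace^2 - 4*det = 2116 - 4*504 = 100.
sqrt(100) = 10.
lam_min = (46 - 10)/2 = 18 = 18.0000.

18.0000


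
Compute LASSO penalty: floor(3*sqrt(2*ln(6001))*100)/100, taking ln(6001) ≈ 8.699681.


ln(6001) ≈ 8.699681.
2*ln(n) ≈ 17.399362.
sqrt(2*ln(n)) ≈ sqrt(17.399362) ≈ 4.171254.
lambda ≈ 3*4.171254 = 12.513762.
floor(lambda*100)/100 = 12.51.

12.51


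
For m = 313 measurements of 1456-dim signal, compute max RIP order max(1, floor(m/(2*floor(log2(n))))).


floor(log2(1456)) = 10.
2*10 = 20.
m/(2*floor(log2(n))) = 313/20 ≈ 15.65.
floor = 15.
k = max(1, 15) = 15.

15


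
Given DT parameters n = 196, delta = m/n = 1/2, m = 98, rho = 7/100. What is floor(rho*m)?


m = 1/2*196 = 98.
rho = 7/100.
rho*m = 7/100*98 = 6.86.
k = floor(6.86) = 6.

6


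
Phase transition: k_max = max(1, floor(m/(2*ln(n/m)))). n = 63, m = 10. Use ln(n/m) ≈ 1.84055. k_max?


n/m = 63/10.
ln(n/m) ≈ 1.84055.
2*ln(n/m) ≈ 3.6811.
m/(2*ln(n/m)) ≈ 10/3.6811 ≈ 2.7166.
floor = 2.
k_max = max(1, 2) = 2.

2


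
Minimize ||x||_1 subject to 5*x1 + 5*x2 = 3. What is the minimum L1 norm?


Axis intercepts:
  x1 = 3/5, x2 = 0: L1 = 3/5
  x1 = 0, x2 = 3/5: L1 = 3/5
x* = (3/5, 0)
||x*||_1 = 3/5.

3/5


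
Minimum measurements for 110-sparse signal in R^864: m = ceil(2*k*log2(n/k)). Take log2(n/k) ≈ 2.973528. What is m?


log2(n/k) = log2(864/110) ≈ 2.973528.
2*k*log2(n/k) ≈ 2*110*2.973528 = 654.17616.
m = ceil(654.17616) = 655.

655


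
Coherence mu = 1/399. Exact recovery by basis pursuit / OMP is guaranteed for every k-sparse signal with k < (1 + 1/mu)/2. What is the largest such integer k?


1/mu = 399.
1 + 1/mu = 400.
(1 + 1/mu)/2 = 200 is an integer and the inequality is strict, so k_max = 200 - 1 = 199.

199


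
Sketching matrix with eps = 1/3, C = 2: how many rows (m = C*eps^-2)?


1/eps = 3.
(1/eps)^2 = 9.
m = 2*9 = 18.

18


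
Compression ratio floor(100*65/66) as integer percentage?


100*m/n = 100*65/66 ≈ 98.4848.
floor = 98.

98


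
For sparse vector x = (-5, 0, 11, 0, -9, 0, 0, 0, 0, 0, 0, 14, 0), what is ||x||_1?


Non-zero entries: [(0, -5), (2, 11), (4, -9), (11, 14)]
Absolute values: [5, 11, 9, 14]
||x||_1 = sum = 39.

39


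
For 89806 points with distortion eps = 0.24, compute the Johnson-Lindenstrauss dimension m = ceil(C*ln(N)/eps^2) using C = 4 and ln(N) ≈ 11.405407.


ln(89806) ≈ 11.405407.
eps^2 = 0.24^2 = 0.0576.
C*ln(N)/eps^2 ≈ 4*11.405407/0.0576 ≈ 792.0422.
m = ceil(792.0422) = 793.

793


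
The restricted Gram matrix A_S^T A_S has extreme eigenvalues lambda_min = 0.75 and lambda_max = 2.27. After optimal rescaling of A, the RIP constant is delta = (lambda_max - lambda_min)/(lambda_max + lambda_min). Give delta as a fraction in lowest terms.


lambda_max - lambda_min = 2.27 - 0.75 = 1.52.
lambda_max + lambda_min = 2.27 + 0.75 = 3.02.
delta = 1.52/3.02 = 152/302 = 76/151.

76/151


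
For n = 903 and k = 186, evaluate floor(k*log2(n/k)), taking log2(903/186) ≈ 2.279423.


log2(n/k) = log2(903/186) ≈ 2.279423.
k*log2(n/k) ≈ 186*2.279423 = 423.972678.
floor(423.972678) = 423.

423


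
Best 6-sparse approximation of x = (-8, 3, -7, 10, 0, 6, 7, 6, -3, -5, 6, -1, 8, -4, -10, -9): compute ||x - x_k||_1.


Sorted |x_i| descending: [10, 10, 9, 8, 8, 7, 7, 6, 6, 6, 5, 4, 3, 3, 1, 0]
Keep top 6: [10, 10, 9, 8, 8, 7]
Tail entries: [7, 6, 6, 6, 5, 4, 3, 3, 1, 0]
L1 error = sum of tail = 41.

41


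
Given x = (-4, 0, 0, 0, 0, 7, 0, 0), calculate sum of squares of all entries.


Non-zero entries: [(0, -4), (5, 7)]
Squares: [16, 49]
||x||_2^2 = sum = 65.

65


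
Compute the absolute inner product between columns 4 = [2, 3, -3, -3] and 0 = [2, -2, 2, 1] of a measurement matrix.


Inner product: 2*2 + 3*-2 + -3*2 + -3*1
Products: [4, -6, -6, -3]
Sum = -11.
|dot| = 11.

11


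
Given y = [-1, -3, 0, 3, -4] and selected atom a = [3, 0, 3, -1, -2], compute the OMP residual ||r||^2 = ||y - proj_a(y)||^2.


a^T a = 23.
a^T y = 2.
coeff = 2/23 = 2/23.
||r||^2 = 801/23.

801/23


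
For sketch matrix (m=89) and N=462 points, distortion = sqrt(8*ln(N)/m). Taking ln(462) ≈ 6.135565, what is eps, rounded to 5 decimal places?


ln(462) ≈ 6.135565.
8*ln(N)/m ≈ 8*6.135565/89 ≈ 0.55151146.
eps = sqrt(0.55151146) ≈ 0.7426382 ≈ 0.74264.

0.74264


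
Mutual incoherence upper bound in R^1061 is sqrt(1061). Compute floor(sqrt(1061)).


32^2 = 1024 <= 1061 < 1089 = 33^2, so 32 <= sqrt(1061) < 33.
floor(sqrt(1061)) = 32.

32


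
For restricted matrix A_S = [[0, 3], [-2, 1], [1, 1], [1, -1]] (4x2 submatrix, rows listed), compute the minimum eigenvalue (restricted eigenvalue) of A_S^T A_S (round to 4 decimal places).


A_S^T A_S = [[6, -2], [-2, 12]].
trace = 18.
det = 68.
disc = trace^2 - 4*det = 324 - 4*68 = 52.
sqrt(52) ≈ 7.211103.
lam_min = (18 - sqrt(52))/2 ≈ (18 - 7.211103)/2 = 5.3944485 ≈ 5.3944.

5.3944


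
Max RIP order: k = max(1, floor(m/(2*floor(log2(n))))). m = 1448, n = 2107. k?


floor(log2(2107)) = 11.
2*11 = 22.
m/(2*floor(log2(n))) = 1448/22 ≈ 65.8182.
floor = 65.
k = max(1, 65) = 65.

65


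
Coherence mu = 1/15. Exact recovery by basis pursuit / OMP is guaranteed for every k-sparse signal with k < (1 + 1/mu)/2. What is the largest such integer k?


1/mu = 15.
1 + 1/mu = 16.
(1 + 1/mu)/2 = 8 is an integer and the inequality is strict, so k_max = 8 - 1 = 7.

7


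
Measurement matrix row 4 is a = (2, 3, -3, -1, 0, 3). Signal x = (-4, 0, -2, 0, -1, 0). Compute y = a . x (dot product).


Non-zero terms: ['2*-4', '-3*-2', '0*-1']
Products: [-8, 6, 0]
y = sum = -2.

-2


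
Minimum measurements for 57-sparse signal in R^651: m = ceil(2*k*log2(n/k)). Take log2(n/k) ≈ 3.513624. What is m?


log2(n/k) = log2(651/57) ≈ 3.513624.
2*k*log2(n/k) ≈ 2*57*3.513624 = 400.553136.
m = ceil(400.553136) = 401.

401


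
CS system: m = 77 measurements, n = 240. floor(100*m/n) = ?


100*m/n = 100*77/240 ≈ 32.0833.
floor = 32.

32


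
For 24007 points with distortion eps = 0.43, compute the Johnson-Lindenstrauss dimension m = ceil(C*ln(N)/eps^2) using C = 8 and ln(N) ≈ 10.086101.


ln(24007) ≈ 10.086101.
eps^2 = 0.43^2 = 0.1849.
C*ln(N)/eps^2 ≈ 8*10.086101/0.1849 ≈ 436.3916.
m = ceil(436.3916) = 437.

437


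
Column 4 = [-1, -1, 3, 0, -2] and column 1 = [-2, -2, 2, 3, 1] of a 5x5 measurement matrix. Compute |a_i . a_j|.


Inner product: -1*-2 + -1*-2 + 3*2 + 0*3 + -2*1
Products: [2, 2, 6, 0, -2]
Sum = 8.
|dot| = 8.

8


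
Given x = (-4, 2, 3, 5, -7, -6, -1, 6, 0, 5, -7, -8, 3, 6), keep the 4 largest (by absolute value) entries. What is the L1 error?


Sorted |x_i| descending: [8, 7, 7, 6, 6, 6, 5, 5, 4, 3, 3, 2, 1, 0]
Keep top 4: [8, 7, 7, 6]
Tail entries: [6, 6, 5, 5, 4, 3, 3, 2, 1, 0]
L1 error = sum of tail = 35.

35


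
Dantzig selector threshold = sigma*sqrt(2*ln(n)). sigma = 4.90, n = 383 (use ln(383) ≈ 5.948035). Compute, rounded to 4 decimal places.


ln(383) ≈ 5.948035.
2*ln(n) ≈ 11.89607.
sqrt(2*ln(n)) ≈ sqrt(11.89607) ≈ 3.449068.
threshold ≈ 4.90*3.449068 = 16.9004332 ≈ 16.9004.

16.9004


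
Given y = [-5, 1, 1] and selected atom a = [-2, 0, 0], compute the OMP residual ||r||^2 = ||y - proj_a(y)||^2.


a^T a = 4.
a^T y = 10.
coeff = 10/4 = 5/2.
||r||^2 = 2.

2


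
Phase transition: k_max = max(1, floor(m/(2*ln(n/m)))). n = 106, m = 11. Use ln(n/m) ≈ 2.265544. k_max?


n/m = 106/11.
ln(n/m) ≈ 2.265544.
2*ln(n/m) ≈ 4.531088.
m/(2*ln(n/m)) ≈ 11/4.531088 ≈ 2.4277.
floor = 2.
k_max = max(1, 2) = 2.

2


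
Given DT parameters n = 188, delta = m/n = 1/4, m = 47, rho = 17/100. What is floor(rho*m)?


m = 1/4*188 = 47.
rho = 17/100.
rho*m = 17/100*47 = 7.99.
k = floor(7.99) = 7.

7


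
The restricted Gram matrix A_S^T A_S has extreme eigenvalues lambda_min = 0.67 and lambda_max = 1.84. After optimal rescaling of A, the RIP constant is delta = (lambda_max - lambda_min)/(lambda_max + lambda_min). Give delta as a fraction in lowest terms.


lambda_max - lambda_min = 1.84 - 0.67 = 1.17.
lambda_max + lambda_min = 1.84 + 0.67 = 2.51.
delta = 1.17/2.51 = 117/251.

117/251


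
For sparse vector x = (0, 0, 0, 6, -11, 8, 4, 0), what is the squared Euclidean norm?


Non-zero entries: [(3, 6), (4, -11), (5, 8), (6, 4)]
Squares: [36, 121, 64, 16]
||x||_2^2 = sum = 237.

237


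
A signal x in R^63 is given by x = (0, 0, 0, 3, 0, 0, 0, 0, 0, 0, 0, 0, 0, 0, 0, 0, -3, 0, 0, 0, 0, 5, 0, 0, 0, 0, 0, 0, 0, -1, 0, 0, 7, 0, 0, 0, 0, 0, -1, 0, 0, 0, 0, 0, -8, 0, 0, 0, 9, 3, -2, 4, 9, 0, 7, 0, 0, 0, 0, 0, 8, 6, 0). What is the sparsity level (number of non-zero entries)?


Non-zero positions: [3, 16, 21, 29, 32, 38, 44, 48, 49, 50, 51, 52, 54, 60, 61].
Sparsity = 15.

15


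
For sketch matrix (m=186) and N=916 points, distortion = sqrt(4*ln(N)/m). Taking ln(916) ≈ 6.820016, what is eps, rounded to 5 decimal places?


ln(916) ≈ 6.820016.
4*ln(N)/m ≈ 4*6.820016/186 ≈ 0.14666701.
eps = sqrt(0.14666701) ≈ 0.3829713 ≈ 0.38297.

0.38297


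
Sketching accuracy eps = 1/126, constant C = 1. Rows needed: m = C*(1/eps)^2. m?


1/eps = 126.
(1/eps)^2 = 15876.
m = 1*15876 = 15876.

15876


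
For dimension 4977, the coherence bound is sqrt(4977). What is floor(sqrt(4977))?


70^2 = 4900 <= 4977 < 5041 = 71^2, so 70 <= sqrt(4977) < 71.
floor(sqrt(4977)) = 70.

70


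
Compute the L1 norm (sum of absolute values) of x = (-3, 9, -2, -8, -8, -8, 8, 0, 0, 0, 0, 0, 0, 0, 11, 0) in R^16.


Non-zero entries: [(0, -3), (1, 9), (2, -2), (3, -8), (4, -8), (5, -8), (6, 8), (14, 11)]
Absolute values: [3, 9, 2, 8, 8, 8, 8, 11]
||x||_1 = sum = 57.

57


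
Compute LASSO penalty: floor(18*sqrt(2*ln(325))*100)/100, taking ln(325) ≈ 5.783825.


ln(325) ≈ 5.783825.
2*ln(n) ≈ 11.56765.
sqrt(2*ln(n)) ≈ sqrt(11.56765) ≈ 3.401125.
lambda ≈ 18*3.401125 = 61.22025.
floor(lambda*100)/100 = 61.22.

61.22


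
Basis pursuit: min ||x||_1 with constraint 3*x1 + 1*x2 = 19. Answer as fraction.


Axis intercepts:
  x1 = 19/3, x2 = 0: L1 = 19/3
  x1 = 0, x2 = 19: L1 = 19
x* = (19/3, 0)
||x*||_1 = 19/3.

19/3


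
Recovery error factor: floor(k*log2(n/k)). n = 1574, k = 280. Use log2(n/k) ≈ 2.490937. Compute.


log2(n/k) = log2(1574/280) ≈ 2.490937.
k*log2(n/k) ≈ 280*2.490937 = 697.46236.
floor(697.46236) = 697.

697


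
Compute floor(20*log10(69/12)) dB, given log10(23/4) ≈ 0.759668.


||x||/||e|| = 69/12 = 23/4.
log10(23/4) ≈ 0.759668.
20*log10(||x||/||e||) ≈ 20*0.759668 = 15.19336.
floor(15.19336) = 15.

15


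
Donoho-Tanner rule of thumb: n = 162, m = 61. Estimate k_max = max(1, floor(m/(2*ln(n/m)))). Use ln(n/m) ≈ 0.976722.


n/m = 162/61.
ln(n/m) ≈ 0.976722.
2*ln(n/m) ≈ 1.953444.
m/(2*ln(n/m)) ≈ 61/1.953444 ≈ 31.2269.
floor = 31.
k_max = max(1, 31) = 31.

31


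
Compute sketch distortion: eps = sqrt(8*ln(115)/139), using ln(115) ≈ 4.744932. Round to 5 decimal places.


ln(115) ≈ 4.744932.
8*ln(N)/m ≈ 8*4.744932/139 ≈ 0.27308961.
eps = sqrt(0.27308961) ≈ 0.5225798 ≈ 0.52258.

0.52258


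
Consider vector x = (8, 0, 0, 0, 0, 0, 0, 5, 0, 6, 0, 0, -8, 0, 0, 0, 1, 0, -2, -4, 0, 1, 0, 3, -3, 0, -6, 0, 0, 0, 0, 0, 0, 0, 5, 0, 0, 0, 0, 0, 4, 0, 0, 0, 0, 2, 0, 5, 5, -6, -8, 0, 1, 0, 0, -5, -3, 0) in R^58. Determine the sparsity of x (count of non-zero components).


Non-zero positions: [0, 7, 9, 12, 16, 18, 19, 21, 23, 24, 26, 34, 40, 45, 47, 48, 49, 50, 52, 55, 56].
Sparsity = 21.

21


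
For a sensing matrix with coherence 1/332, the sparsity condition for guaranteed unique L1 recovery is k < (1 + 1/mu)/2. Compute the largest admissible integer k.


1/mu = 332.
1 + 1/mu = 333.
(1 + 1/mu)/2 = 166.5 is not an integer, so k_max = floor(166.5) = 166.

166


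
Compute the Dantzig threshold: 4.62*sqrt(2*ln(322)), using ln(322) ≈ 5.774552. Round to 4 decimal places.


ln(322) ≈ 5.774552.
2*ln(n) ≈ 11.549104.
sqrt(2*ln(n)) ≈ sqrt(11.549104) ≈ 3.398397.
threshold ≈ 4.62*3.398397 = 15.70059414 ≈ 15.7006.

15.7006


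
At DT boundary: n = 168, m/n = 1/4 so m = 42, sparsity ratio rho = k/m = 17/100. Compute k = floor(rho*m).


m = 1/4*168 = 42.
rho = 17/100.
rho*m = 17/100*42 = 7.14.
k = floor(7.14) = 7.

7


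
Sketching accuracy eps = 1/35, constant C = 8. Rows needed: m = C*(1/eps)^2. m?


1/eps = 35.
(1/eps)^2 = 1225.
m = 8*1225 = 9800.

9800


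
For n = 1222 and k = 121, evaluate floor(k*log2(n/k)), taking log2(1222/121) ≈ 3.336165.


log2(n/k) = log2(1222/121) ≈ 3.336165.
k*log2(n/k) ≈ 121*3.336165 = 403.675965.
floor(403.675965) = 403.

403


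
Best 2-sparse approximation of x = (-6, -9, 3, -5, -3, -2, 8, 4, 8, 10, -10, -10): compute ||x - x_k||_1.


Sorted |x_i| descending: [10, 10, 10, 9, 8, 8, 6, 5, 4, 3, 3, 2]
Keep top 2: [10, 10]
Tail entries: [10, 9, 8, 8, 6, 5, 4, 3, 3, 2]
L1 error = sum of tail = 58.

58


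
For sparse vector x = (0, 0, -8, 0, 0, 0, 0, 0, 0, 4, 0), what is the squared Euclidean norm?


Non-zero entries: [(2, -8), (9, 4)]
Squares: [64, 16]
||x||_2^2 = sum = 80.

80


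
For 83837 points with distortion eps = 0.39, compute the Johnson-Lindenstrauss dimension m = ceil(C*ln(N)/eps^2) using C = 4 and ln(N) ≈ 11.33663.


ln(83837) ≈ 11.33663.
eps^2 = 0.39^2 = 0.1521.
C*ln(N)/eps^2 ≈ 4*11.33663/0.1521 ≈ 298.1362.
m = ceil(298.1362) = 299.

299


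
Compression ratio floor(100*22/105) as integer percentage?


100*m/n = 100*22/105 ≈ 20.9524.
floor = 20.

20


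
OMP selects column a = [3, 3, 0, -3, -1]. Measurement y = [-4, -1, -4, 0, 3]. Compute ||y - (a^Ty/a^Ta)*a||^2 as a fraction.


a^T a = 28.
a^T y = -18.
coeff = -18/28 = -9/14.
||r||^2 = 213/7.

213/7


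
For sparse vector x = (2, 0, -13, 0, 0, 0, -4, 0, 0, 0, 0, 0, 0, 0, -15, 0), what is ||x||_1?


Non-zero entries: [(0, 2), (2, -13), (6, -4), (14, -15)]
Absolute values: [2, 13, 4, 15]
||x||_1 = sum = 34.

34


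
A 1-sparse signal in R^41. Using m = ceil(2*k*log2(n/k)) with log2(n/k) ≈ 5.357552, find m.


log2(n/k) = log2(41/1) ≈ 5.357552.
2*k*log2(n/k) ≈ 2*1*5.357552 = 10.715104.
m = ceil(10.715104) = 11.

11


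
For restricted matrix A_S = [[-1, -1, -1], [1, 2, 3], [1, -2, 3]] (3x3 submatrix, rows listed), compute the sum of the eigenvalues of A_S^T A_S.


Sum of eigenvalues of A_S^T A_S = trace(A_S^T A_S) = sum of squared column norms of A_S.
A_S^T A_S diagonal: [3, 9, 19].
trace = 3 + 9 + 19 = 31.

31


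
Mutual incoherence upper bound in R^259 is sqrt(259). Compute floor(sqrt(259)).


16^2 = 256 <= 259 < 289 = 17^2, so 16 <= sqrt(259) < 17.
floor(sqrt(259)) = 16.

16


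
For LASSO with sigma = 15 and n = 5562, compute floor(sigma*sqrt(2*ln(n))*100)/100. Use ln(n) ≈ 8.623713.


ln(5562) ≈ 8.623713.
2*ln(n) ≈ 17.247426.
sqrt(2*ln(n)) ≈ sqrt(17.247426) ≈ 4.153002.
lambda ≈ 15*4.153002 = 62.29503.
floor(lambda*100)/100 = 62.29.

62.29


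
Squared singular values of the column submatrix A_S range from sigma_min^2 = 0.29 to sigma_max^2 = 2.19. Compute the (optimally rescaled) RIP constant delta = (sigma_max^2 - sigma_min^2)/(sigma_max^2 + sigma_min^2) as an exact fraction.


lambda_max - lambda_min = 2.19 - 0.29 = 1.90.
lambda_max + lambda_min = 2.19 + 0.29 = 2.48.
delta = 1.90/2.48 = 190/248 = 95/124.

95/124


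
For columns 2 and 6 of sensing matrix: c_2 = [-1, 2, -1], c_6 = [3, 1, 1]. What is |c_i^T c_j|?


Inner product: -1*3 + 2*1 + -1*1
Products: [-3, 2, -1]
Sum = -2.
|dot| = 2.

2


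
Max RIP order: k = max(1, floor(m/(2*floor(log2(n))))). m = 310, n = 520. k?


floor(log2(520)) = 9.
2*9 = 18.
m/(2*floor(log2(n))) = 310/18 ≈ 17.2222.
floor = 17.
k = max(1, 17) = 17.

17


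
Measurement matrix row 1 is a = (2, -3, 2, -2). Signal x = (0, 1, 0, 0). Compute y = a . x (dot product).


Non-zero terms: ['-3*1']
Products: [-3]
y = sum = -3.

-3


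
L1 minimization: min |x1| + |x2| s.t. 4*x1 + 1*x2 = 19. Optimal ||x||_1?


Axis intercepts:
  x1 = 19/4, x2 = 0: L1 = 19/4
  x1 = 0, x2 = 19: L1 = 19
x* = (19/4, 0)
||x*||_1 = 19/4.

19/4


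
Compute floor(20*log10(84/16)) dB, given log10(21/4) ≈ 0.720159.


||x||/||e|| = 84/16 = 21/4.
log10(21/4) ≈ 0.720159.
20*log10(||x||/||e||) ≈ 20*0.720159 = 14.40318.
floor(14.40318) = 14.

14


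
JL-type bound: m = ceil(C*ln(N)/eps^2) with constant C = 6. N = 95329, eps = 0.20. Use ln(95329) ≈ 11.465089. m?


ln(95329) ≈ 11.465089.
eps^2 = 0.20^2 = 0.04.
C*ln(N)/eps^2 ≈ 6*11.465089/0.04 ≈ 1719.7633.
m = ceil(1719.7633) = 1720.

1720


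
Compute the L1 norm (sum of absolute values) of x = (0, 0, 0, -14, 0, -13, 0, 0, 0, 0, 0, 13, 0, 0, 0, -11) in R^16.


Non-zero entries: [(3, -14), (5, -13), (11, 13), (15, -11)]
Absolute values: [14, 13, 13, 11]
||x||_1 = sum = 51.

51


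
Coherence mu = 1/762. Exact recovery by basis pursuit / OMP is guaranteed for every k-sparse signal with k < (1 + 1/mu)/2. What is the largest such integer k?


1/mu = 762.
1 + 1/mu = 763.
(1 + 1/mu)/2 = 381.5 is not an integer, so k_max = floor(381.5) = 381.

381


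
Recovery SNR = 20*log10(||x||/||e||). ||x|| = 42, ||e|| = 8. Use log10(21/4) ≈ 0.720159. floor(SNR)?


||x||/||e|| = 42/8 = 21/4.
log10(21/4) ≈ 0.720159.
20*log10(||x||/||e||) ≈ 20*0.720159 = 14.40318.
floor(14.40318) = 14.

14


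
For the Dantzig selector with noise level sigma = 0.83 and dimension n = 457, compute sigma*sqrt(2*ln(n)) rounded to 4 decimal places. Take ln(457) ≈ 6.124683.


ln(457) ≈ 6.124683.
2*ln(n) ≈ 12.249366.
sqrt(2*ln(n)) ≈ sqrt(12.249366) ≈ 3.499909.
threshold ≈ 0.83*3.499909 = 2.90492447 ≈ 2.9049.

2.9049


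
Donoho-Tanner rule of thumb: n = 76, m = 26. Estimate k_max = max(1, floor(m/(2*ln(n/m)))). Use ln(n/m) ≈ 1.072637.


n/m = 76/26 = 38/13.
ln(n/m) ≈ 1.072637.
2*ln(n/m) ≈ 2.145274.
m/(2*ln(n/m)) ≈ 26/2.145274 ≈ 12.1197.
floor = 12.
k_max = max(1, 12) = 12.

12


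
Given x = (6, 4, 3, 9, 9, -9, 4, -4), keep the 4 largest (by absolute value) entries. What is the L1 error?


Sorted |x_i| descending: [9, 9, 9, 6, 4, 4, 4, 3]
Keep top 4: [9, 9, 9, 6]
Tail entries: [4, 4, 4, 3]
L1 error = sum of tail = 15.

15


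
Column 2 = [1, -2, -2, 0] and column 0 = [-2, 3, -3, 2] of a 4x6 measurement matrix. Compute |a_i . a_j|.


Inner product: 1*-2 + -2*3 + -2*-3 + 0*2
Products: [-2, -6, 6, 0]
Sum = -2.
|dot| = 2.

2


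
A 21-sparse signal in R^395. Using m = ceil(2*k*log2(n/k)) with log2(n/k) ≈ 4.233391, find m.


log2(n/k) = log2(395/21) ≈ 4.233391.
2*k*log2(n/k) ≈ 2*21*4.233391 = 177.802422.
m = ceil(177.802422) = 178.

178


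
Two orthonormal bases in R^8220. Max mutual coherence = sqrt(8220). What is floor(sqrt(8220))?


90^2 = 8100 <= 8220 < 8281 = 91^2, so 90 <= sqrt(8220) < 91.
floor(sqrt(8220)) = 90.

90


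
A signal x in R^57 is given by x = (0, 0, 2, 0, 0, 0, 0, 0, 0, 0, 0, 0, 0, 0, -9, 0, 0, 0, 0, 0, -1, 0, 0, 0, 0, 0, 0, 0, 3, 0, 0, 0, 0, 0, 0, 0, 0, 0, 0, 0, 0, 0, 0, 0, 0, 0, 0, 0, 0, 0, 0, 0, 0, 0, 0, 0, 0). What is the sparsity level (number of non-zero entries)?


Non-zero positions: [2, 14, 20, 28].
Sparsity = 4.

4


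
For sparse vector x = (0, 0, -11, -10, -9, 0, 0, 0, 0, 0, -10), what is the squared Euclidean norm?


Non-zero entries: [(2, -11), (3, -10), (4, -9), (10, -10)]
Squares: [121, 100, 81, 100]
||x||_2^2 = sum = 402.

402


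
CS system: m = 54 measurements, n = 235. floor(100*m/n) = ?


100*m/n = 100*54/235 ≈ 22.9787.
floor = 22.

22


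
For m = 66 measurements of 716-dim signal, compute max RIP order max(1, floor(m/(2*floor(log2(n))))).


floor(log2(716)) = 9.
2*9 = 18.
m/(2*floor(log2(n))) = 66/18 ≈ 3.6667.
floor = 3.
k = max(1, 3) = 3.

3


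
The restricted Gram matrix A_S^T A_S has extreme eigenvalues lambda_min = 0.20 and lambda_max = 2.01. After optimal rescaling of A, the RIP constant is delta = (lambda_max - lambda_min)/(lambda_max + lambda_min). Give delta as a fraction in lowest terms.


lambda_max - lambda_min = 2.01 - 0.20 = 1.81.
lambda_max + lambda_min = 2.01 + 0.20 = 2.21.
delta = 1.81/2.21 = 181/221.

181/221


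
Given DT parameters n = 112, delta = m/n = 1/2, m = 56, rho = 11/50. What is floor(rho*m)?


m = 1/2*112 = 56.
rho = 11/50.
rho*m = 11/50*56 = 12.32.
k = floor(12.32) = 12.

12


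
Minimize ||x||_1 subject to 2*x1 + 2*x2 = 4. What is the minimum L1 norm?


Axis intercepts:
  x1 = 2, x2 = 0: L1 = 2
  x1 = 0, x2 = 2: L1 = 2
x* = (2, 0)
||x*||_1 = 2.

2


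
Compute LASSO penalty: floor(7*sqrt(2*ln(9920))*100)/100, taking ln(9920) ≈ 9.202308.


ln(9920) ≈ 9.202308.
2*ln(n) ≈ 18.404616.
sqrt(2*ln(n)) ≈ sqrt(18.404616) ≈ 4.29006.
lambda ≈ 7*4.29006 = 30.03042.
floor(lambda*100)/100 = 30.03.

30.03


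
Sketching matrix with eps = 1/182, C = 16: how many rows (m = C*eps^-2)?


1/eps = 182.
(1/eps)^2 = 33124.
m = 16*33124 = 529984.

529984


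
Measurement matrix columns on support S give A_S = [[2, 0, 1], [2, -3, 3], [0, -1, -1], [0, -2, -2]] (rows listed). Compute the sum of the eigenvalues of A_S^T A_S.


Sum of eigenvalues of A_S^T A_S = trace(A_S^T A_S) = sum of squared column norms of A_S.
A_S^T A_S diagonal: [8, 14, 15].
trace = 8 + 14 + 15 = 37.

37


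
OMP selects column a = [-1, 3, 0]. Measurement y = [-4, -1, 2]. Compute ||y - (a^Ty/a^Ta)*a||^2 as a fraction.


a^T a = 10.
a^T y = 1.
coeff = 1/10 = 1/10.
||r||^2 = 209/10.

209/10


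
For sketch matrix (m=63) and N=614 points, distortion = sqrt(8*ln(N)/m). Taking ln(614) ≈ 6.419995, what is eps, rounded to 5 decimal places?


ln(614) ≈ 6.419995.
8*ln(N)/m ≈ 8*6.419995/63 ≈ 0.81523746.
eps = sqrt(0.81523746) ≈ 0.902905 ≈ 0.90291.

0.90291


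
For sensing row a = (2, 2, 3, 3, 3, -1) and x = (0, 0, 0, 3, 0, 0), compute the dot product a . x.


Non-zero terms: ['3*3']
Products: [9]
y = sum = 9.

9


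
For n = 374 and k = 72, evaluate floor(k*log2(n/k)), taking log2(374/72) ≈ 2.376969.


log2(n/k) = log2(374/72) ≈ 2.376969.
k*log2(n/k) ≈ 72*2.376969 = 171.141768.
floor(171.141768) = 171.

171


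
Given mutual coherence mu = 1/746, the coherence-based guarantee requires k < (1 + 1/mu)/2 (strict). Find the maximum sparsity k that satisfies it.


1/mu = 746.
1 + 1/mu = 747.
(1 + 1/mu)/2 = 373.5 is not an integer, so k_max = floor(373.5) = 373.

373


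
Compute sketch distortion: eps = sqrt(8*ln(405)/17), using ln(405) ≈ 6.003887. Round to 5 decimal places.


ln(405) ≈ 6.003887.
8*ln(N)/m ≈ 8*6.003887/17 ≈ 2.82535859.
eps = sqrt(2.82535859) ≈ 1.6808803 ≈ 1.68088.

1.68088


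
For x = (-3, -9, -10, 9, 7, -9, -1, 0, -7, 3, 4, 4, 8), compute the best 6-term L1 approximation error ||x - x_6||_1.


Sorted |x_i| descending: [10, 9, 9, 9, 8, 7, 7, 4, 4, 3, 3, 1, 0]
Keep top 6: [10, 9, 9, 9, 8, 7]
Tail entries: [7, 4, 4, 3, 3, 1, 0]
L1 error = sum of tail = 22.

22
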